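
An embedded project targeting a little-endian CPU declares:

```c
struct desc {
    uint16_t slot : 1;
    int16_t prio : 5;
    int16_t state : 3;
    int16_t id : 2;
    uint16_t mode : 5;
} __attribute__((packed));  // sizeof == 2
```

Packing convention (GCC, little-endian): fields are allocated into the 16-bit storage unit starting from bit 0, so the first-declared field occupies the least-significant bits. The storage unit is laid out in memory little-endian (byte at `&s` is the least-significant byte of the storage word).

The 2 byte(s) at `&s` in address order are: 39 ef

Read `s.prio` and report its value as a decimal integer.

-4

[0]=0x39 [1]=0xef (little-endian) → word 0xef39
slot [0+:1] = (word>>0) & 0x1 = 1
prio [1+:5] = (word>>1) & 0x1f = 28  ←
state [6+:3] = (word>>6) & 0x7 = 4
id [9+:2] = (word>>9) & 0x3 = 3
mode [11+:5] = (word>>11) & 0x1f = 29
prio signed 5b, MSB=1: 28 - 32 = -4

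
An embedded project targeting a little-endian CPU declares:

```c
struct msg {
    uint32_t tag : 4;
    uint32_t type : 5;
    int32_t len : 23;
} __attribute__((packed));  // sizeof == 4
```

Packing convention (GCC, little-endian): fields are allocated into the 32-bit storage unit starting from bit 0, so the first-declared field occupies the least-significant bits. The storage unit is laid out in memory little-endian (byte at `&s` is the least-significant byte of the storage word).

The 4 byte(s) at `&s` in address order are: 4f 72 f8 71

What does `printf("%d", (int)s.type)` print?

[0]=0x4f [1]=0x72 [2]=0xf8 [3]=0x71 (little-endian) → word 0x71f8724f
tag:4 @ bit 0 → (0x71f8724f>>0)&0xf = 0xf
type:5 @ bit 4 → (0x71f8724f>>4)&0x1f = 0x4  ←
len:23 @ bit 9 → (0x71f8724f>>9)&0x7fffff = 0x38fc39

4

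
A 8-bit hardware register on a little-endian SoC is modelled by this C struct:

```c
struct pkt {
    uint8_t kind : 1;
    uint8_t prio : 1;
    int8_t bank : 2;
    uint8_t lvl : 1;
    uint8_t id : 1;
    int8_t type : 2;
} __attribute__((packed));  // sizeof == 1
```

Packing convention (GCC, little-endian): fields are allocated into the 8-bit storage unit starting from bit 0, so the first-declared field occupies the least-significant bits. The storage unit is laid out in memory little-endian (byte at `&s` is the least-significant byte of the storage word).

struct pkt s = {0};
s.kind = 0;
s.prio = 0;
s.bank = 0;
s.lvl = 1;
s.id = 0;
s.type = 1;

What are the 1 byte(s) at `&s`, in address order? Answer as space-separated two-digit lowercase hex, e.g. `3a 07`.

50

kind:1 = 0 → 0x0 << 0 → word 0x00
prio:1 = 0 → 0x0 << 1 → word 0x00
bank:2 = 0 → 0x0 << 2 → word 0x00
lvl:1 = 1 → 0x1 << 4 → word 0x10
id:1 = 0 → 0x0 << 5 → word 0x10
type:2 = 1 → 0x1 << 6 → word 0x50
word = 0x50 → little-endian bytes:
  [0]=0x50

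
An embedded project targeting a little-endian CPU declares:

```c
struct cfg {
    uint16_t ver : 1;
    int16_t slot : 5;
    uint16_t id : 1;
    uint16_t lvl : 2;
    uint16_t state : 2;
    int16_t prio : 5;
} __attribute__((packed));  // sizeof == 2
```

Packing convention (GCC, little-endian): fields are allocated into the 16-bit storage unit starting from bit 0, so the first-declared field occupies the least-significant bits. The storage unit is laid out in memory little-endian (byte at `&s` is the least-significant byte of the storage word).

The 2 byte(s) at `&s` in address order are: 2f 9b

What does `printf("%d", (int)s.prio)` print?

-13

[0]=0x2f [1]=0x9b (little-endian) → word 0x9b2f
ver [0+:1] = (word>>0) & 0x1 = 1
slot [1+:5] = (word>>1) & 0x1f = 23
id [6+:1] = (word>>6) & 0x1 = 0
lvl [7+:2] = (word>>7) & 0x3 = 2
state [9+:2] = (word>>9) & 0x3 = 1
prio [11+:5] = (word>>11) & 0x1f = 19  ←
prio signed 5b, MSB=1: 19 - 32 = -13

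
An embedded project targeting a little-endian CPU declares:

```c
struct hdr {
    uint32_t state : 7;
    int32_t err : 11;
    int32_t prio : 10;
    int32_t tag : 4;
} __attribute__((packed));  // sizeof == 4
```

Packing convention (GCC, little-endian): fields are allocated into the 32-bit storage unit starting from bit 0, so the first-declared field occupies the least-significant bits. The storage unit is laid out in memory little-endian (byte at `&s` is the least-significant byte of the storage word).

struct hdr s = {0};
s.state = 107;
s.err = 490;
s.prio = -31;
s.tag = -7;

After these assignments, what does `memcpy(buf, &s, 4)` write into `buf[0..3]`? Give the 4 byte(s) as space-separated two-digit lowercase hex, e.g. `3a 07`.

state (7b) val=107 bits=0x6b at bit 0: 0x0000006b
err (11b) val=490 bits=0x1ea at bit 7: 0x0000f56b
prio (10b) val=-31 bits=0x3e1 at bit 18: 0x0f84f56b
tag (4b) val=-7 bits=0x9 at bit 28: 0x9f84f56b
word = 0x9f84f56b → little-endian bytes:
  [0]=0x6b  [1]=0xf5  [2]=0x84  [3]=0x9f

6b f5 84 9f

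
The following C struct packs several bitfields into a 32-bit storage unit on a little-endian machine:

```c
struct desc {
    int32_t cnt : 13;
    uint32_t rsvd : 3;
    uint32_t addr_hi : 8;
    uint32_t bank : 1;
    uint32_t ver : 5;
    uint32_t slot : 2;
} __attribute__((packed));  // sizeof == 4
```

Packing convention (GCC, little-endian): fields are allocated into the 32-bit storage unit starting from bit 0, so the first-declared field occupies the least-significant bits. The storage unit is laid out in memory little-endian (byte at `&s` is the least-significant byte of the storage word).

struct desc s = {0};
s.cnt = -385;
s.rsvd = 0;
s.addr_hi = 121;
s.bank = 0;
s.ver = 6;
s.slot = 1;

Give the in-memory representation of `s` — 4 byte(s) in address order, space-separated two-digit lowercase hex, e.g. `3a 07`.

7f 1e 79 4c

cnt (13b) val=-385 bits=0x1e7f at bit 0: 0x00001e7f
rsvd (3b) val=0 bits=0x0 at bit 13: 0x00001e7f
addr_hi (8b) val=121 bits=0x79 at bit 16: 0x00791e7f
bank (1b) val=0 bits=0x0 at bit 24: 0x00791e7f
ver (5b) val=6 bits=0x6 at bit 25: 0x0c791e7f
slot (2b) val=1 bits=0x1 at bit 30: 0x4c791e7f
word = 0x4c791e7f → little-endian bytes:
  [0]=0x7f  [1]=0x1e  [2]=0x79  [3]=0x4c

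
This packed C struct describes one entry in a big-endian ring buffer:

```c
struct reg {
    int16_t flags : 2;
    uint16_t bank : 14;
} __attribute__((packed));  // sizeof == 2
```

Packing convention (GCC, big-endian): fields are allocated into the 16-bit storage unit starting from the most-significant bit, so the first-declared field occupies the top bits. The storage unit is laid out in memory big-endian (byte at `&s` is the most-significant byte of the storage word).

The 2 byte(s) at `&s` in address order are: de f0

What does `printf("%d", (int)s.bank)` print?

[0]=0xde [1]=0xf0 (big-endian) → word 0xdef0
flags [14+:2] = (word>>14) & 0x3 = 3
bank [0+:14] = (word>>0) & 0x3fff = 7920  ←

7920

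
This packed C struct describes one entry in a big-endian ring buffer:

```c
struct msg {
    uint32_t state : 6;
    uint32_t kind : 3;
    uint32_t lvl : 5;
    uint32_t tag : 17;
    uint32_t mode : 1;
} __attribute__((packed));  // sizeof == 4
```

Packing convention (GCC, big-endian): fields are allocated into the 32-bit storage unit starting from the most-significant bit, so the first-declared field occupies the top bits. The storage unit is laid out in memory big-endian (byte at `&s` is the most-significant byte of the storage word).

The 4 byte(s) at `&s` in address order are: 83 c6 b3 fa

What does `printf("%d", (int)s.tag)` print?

88573

[0]=0x83 [1]=0xc6 [2]=0xb3 [3]=0xfa (big-endian) → word 0x83c6b3fa
state:6 @ bit 26 → (0x83c6b3fa>>26)&0x3f = 0x20
kind:3 @ bit 23 → (0x83c6b3fa>>23)&0x7 = 0x7
lvl:5 @ bit 18 → (0x83c6b3fa>>18)&0x1f = 0x11
tag:17 @ bit 1 → (0x83c6b3fa>>1)&0x1ffff = 0x159fd  ←
mode:1 @ bit 0 → (0x83c6b3fa>>0)&0x1 = 0x0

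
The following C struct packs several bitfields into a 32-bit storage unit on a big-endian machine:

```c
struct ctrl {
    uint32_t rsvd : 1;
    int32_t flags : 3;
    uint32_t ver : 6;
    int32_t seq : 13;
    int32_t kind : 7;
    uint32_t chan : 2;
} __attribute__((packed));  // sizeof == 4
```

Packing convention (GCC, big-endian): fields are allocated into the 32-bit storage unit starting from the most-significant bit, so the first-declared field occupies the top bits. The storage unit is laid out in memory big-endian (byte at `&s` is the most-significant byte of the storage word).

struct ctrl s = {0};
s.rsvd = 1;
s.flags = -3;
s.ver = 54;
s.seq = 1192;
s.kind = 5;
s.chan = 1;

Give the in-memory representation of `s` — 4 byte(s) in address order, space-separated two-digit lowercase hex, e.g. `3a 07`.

[31+:1] rsvd=1 & 0x1 = 0x1; word=0x80000000
[28+:3] flags=-3 & 0x7 = 0x5; word=0xd0000000
[22+:6] ver=54 & 0x3f = 0x36; word=0xdd800000
[9+:13] seq=1192 & 0x1fff = 0x4a8; word=0xdd895000
[2+:7] kind=5 & 0x7f = 0x5; word=0xdd895014
[0+:2] chan=1 & 0x3 = 0x1; word=0xdd895015
word = 0xdd895015 → big-endian bytes:
  [0]=0xdd  [1]=0x89  [2]=0x50  [3]=0x15

dd 89 50 15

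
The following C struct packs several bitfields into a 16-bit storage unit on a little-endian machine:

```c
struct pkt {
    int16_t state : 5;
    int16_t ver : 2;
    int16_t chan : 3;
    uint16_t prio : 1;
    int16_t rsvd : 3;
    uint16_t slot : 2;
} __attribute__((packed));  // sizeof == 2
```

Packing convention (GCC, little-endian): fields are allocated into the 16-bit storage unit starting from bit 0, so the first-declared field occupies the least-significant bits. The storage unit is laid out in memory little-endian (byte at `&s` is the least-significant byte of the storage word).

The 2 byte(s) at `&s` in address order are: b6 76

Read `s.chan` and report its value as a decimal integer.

-3

[0]=0xb6 [1]=0x76 (little-endian) → word 0x76b6
state [0+:5] = (word>>0) & 0x1f = 22
ver [5+:2] = (word>>5) & 0x3 = 1
chan [7+:3] = (word>>7) & 0x7 = 5  ←
prio [10+:1] = (word>>10) & 0x1 = 1
rsvd [11+:3] = (word>>11) & 0x7 = 6
slot [14+:2] = (word>>14) & 0x3 = 1
chan signed 3b, MSB=1: 5 - 8 = -3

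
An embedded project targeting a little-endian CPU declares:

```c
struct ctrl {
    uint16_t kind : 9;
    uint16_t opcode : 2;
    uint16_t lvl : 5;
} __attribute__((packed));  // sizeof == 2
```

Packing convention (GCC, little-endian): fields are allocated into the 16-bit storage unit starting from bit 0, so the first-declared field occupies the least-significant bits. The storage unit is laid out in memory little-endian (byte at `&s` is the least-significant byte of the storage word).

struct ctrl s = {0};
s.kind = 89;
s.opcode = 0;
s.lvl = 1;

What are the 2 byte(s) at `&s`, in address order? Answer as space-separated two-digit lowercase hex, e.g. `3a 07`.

59 08

kind:9 = 89 → 0x59 << 0 → word 0x0059
opcode:2 = 0 → 0x0 << 9 → word 0x0059
lvl:5 = 1 → 0x1 << 11 → word 0x0859
word = 0x0859 → little-endian bytes:
  [0]=0x59  [1]=0x08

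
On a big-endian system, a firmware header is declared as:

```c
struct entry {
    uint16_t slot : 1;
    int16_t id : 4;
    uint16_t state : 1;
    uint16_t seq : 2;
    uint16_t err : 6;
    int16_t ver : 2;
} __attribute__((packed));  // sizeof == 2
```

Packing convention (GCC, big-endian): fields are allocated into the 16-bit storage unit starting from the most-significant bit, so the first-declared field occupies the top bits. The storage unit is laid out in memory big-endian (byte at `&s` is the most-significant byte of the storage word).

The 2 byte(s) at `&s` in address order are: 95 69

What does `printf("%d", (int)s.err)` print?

26

[0]=0x95 [1]=0x69 (big-endian) → word 0x9569
slot:1 @ bit 15 → (0x9569>>15)&0x1 = 0x1
id:4 @ bit 11 → (0x9569>>11)&0xf = 0x2
state:1 @ bit 10 → (0x9569>>10)&0x1 = 0x1
seq:2 @ bit 8 → (0x9569>>8)&0x3 = 0x1
err:6 @ bit 2 → (0x9569>>2)&0x3f = 0x1a  ←
ver:2 @ bit 0 → (0x9569>>0)&0x3 = 0x1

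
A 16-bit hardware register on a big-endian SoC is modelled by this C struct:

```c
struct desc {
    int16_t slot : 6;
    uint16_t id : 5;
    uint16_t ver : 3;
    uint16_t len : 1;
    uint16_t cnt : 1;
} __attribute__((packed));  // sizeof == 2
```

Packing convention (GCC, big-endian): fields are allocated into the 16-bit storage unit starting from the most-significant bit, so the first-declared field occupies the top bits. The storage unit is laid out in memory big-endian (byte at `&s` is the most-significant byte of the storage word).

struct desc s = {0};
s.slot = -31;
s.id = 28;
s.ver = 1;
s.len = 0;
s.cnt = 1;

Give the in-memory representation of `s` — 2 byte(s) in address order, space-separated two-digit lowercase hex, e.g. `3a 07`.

[10+:6] slot=-31 & 0x3f = 0x21; word=0x8400
[5+:5] id=28 & 0x1f = 0x1c; word=0x8780
[2+:3] ver=1 & 0x7 = 0x1; word=0x8784
[1+:1] len=0 & 0x1 = 0x0; word=0x8784
[0+:1] cnt=1 & 0x1 = 0x1; word=0x8785
word = 0x8785 → big-endian bytes:
  [0]=0x87  [1]=0x85

87 85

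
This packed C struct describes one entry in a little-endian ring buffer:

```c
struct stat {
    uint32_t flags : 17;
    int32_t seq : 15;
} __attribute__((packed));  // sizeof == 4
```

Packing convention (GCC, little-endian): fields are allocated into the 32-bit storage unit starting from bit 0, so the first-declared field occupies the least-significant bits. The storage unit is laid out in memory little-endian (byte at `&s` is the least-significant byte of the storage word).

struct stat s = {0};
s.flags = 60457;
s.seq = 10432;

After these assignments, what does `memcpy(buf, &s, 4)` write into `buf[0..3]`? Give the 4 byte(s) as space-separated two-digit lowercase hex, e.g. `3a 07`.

flags:17 = 60457 → 0xec29 << 0 → word 0x0000ec29
seq:15 = 10432 → 0x28c0 << 17 → word 0x5180ec29
word = 0x5180ec29 → little-endian bytes:
  [0]=0x29  [1]=0xec  [2]=0x80  [3]=0x51

29 ec 80 51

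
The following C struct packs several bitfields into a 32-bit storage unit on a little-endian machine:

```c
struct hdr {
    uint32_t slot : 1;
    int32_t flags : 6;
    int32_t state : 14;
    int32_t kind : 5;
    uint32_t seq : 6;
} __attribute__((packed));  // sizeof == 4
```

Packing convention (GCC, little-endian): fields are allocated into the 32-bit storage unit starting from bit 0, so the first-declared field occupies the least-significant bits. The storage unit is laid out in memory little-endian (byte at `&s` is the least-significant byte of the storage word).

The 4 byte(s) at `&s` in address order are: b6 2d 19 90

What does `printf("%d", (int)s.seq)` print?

36

[0]=0xb6 [1]=0x2d [2]=0x19 [3]=0x90 (little-endian) → word 0x90192db6
slot:1 @ bit 0 → (0x90192db6>>0)&0x1 = 0x0
flags:6 @ bit 1 → (0x90192db6>>1)&0x3f = 0x1b
state:14 @ bit 7 → (0x90192db6>>7)&0x3fff = 0x325b
kind:5 @ bit 21 → (0x90192db6>>21)&0x1f = 0x0
seq:6 @ bit 26 → (0x90192db6>>26)&0x3f = 0x24  ←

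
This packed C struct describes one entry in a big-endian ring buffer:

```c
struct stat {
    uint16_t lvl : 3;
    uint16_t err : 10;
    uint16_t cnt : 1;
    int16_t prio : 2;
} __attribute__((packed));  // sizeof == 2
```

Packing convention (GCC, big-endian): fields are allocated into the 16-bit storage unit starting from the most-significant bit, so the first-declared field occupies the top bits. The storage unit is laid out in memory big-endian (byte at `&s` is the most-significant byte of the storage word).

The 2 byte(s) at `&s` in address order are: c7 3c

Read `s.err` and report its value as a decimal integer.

[0]=0xc7 [1]=0x3c (big-endian) → word 0xc73c
lvl:3 @ bit 13 → (0xc73c>>13)&0x7 = 0x6
err:10 @ bit 3 → (0xc73c>>3)&0x3ff = 0xe7  ←
cnt:1 @ bit 2 → (0xc73c>>2)&0x1 = 0x1
prio:2 @ bit 0 → (0xc73c>>0)&0x3 = 0x0

231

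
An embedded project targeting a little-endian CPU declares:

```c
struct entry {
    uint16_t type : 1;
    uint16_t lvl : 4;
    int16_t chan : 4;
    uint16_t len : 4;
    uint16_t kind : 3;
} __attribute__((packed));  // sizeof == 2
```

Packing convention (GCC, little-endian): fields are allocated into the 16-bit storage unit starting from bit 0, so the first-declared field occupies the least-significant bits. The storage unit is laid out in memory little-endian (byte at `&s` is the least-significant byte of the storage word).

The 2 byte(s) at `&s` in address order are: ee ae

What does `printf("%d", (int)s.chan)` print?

7

[0]=0xee [1]=0xae (little-endian) → word 0xaeee
type:1 @ bit 0 → (0xaeee>>0)&0x1 = 0x0
lvl:4 @ bit 1 → (0xaeee>>1)&0xf = 0x7
chan:4 @ bit 5 → (0xaeee>>5)&0xf = 0x7  ←
len:4 @ bit 9 → (0xaeee>>9)&0xf = 0x7
kind:3 @ bit 13 → (0xaeee>>13)&0x7 = 0x5
chan signed 4b, MSB=0: value = 7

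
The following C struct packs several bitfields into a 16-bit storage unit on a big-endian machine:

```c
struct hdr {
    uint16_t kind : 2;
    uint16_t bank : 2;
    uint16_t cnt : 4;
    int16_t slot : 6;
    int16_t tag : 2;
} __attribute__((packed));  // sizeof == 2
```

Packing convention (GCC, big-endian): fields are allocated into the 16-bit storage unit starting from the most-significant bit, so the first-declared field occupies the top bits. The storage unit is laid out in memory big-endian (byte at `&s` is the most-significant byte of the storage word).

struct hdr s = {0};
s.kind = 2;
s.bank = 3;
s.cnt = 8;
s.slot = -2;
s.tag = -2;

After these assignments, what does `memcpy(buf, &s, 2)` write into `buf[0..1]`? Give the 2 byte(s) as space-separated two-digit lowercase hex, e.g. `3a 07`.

kind (2b) val=2 bits=0x2 at bit 14: 0x8000
bank (2b) val=3 bits=0x3 at bit 12: 0xb000
cnt (4b) val=8 bits=0x8 at bit 8: 0xb800
slot (6b) val=-2 bits=0x3e at bit 2: 0xb8f8
tag (2b) val=-2 bits=0x2 at bit 0: 0xb8fa
word = 0xb8fa → big-endian bytes:
  [0]=0xb8  [1]=0xfa

b8 fa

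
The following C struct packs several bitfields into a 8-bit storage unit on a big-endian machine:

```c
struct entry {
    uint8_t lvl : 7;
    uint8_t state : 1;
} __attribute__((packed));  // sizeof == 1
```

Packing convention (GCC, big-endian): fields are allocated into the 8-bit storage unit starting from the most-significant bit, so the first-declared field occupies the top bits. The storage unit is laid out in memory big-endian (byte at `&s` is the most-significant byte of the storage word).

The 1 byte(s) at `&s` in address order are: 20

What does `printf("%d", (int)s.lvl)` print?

[0]=0x20 (big-endian) → word 0x20
lvl [1+:7] = (word>>1) & 0x7f = 16  ←
state [0+:1] = (word>>0) & 0x1 = 0

16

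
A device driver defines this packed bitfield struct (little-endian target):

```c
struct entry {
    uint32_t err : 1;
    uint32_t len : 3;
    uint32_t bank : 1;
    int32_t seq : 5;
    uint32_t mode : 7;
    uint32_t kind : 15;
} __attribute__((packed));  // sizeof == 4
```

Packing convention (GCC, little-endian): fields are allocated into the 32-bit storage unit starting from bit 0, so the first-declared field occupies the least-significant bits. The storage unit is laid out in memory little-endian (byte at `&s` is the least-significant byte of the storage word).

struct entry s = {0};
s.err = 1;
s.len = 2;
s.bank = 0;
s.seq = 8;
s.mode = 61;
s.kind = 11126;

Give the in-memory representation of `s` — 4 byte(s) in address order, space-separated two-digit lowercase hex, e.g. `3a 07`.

err:1 = 1 → 0x1 << 0 → word 0x00000001
len:3 = 2 → 0x2 << 1 → word 0x00000005
bank:1 = 0 → 0x0 << 4 → word 0x00000005
seq:5 = 8 → 0x8 << 5 → word 0x00000105
mode:7 = 61 → 0x3d << 10 → word 0x0000f505
kind:15 = 11126 → 0x2b76 << 17 → word 0x56ecf505
word = 0x56ecf505 → little-endian bytes:
  [0]=0x05  [1]=0xf5  [2]=0xec  [3]=0x56

05 f5 ec 56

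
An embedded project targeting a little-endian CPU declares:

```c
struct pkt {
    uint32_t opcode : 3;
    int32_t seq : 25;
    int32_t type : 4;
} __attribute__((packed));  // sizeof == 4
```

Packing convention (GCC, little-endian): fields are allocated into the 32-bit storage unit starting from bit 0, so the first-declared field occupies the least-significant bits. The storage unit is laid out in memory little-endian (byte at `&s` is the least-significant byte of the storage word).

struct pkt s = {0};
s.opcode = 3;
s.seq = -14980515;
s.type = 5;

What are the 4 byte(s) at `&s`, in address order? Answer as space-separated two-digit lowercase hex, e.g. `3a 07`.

eb 52 db 58

opcode (3b) val=3 bits=0x3 at bit 0: 0x00000003
seq (25b) val=-14980515 bits=0x11b6a5d at bit 3: 0x08db52eb
type (4b) val=5 bits=0x5 at bit 28: 0x58db52eb
word = 0x58db52eb → little-endian bytes:
  [0]=0xeb  [1]=0x52  [2]=0xdb  [3]=0x58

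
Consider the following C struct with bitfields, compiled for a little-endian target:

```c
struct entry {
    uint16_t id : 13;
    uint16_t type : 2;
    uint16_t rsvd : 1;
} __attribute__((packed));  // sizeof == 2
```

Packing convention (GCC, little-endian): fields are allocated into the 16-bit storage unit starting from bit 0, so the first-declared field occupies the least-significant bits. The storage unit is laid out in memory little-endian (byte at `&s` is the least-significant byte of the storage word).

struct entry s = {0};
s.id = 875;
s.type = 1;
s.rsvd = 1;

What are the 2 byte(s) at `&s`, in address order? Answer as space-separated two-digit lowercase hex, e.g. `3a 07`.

id (13b) val=875 bits=0x36b at bit 0: 0x036b
type (2b) val=1 bits=0x1 at bit 13: 0x236b
rsvd (1b) val=1 bits=0x1 at bit 15: 0xa36b
word = 0xa36b → little-endian bytes:
  [0]=0x6b  [1]=0xa3

6b a3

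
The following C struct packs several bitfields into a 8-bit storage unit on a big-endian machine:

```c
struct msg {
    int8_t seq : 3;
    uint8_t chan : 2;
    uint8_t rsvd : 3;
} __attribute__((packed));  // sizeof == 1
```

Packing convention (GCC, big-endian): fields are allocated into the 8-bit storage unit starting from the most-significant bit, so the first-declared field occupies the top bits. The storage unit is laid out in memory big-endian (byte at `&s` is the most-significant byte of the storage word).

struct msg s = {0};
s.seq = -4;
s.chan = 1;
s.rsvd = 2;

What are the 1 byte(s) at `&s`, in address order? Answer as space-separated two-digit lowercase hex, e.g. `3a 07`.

seq:3 = -4 → 0x4 << 5 → word 0x80
chan:2 = 1 → 0x1 << 3 → word 0x88
rsvd:3 = 2 → 0x2 << 0 → word 0x8a
word = 0x8a → big-endian bytes:
  [0]=0x8a

8a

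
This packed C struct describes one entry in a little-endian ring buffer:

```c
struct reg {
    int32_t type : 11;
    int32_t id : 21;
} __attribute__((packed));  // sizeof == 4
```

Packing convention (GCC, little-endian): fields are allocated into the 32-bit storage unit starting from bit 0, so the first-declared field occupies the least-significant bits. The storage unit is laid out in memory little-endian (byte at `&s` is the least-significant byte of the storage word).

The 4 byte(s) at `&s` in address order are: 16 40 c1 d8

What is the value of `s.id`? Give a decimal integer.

-321496

[0]=0x16 [1]=0x40 [2]=0xc1 [3]=0xd8 (little-endian) → word 0xd8c14016
type [0+:11] = (word>>0) & 0x7ff = 22
id [11+:21] = (word>>11) & 0x1fffff = 1775656  ←
id signed 21b, MSB=1: 1775656 - 2097152 = -321496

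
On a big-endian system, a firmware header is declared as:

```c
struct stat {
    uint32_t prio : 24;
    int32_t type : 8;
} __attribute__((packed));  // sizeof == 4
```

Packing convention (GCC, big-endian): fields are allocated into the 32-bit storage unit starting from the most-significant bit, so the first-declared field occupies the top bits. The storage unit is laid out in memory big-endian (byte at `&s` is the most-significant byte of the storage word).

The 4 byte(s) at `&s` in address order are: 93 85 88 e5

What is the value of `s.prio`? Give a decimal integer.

9667976

[0]=0x93 [1]=0x85 [2]=0x88 [3]=0xe5 (big-endian) → word 0x938588e5
prio:24 @ bit 8 → (0x938588e5>>8)&0xffffff = 0x938588  ←
type:8 @ bit 0 → (0x938588e5>>0)&0xff = 0xe5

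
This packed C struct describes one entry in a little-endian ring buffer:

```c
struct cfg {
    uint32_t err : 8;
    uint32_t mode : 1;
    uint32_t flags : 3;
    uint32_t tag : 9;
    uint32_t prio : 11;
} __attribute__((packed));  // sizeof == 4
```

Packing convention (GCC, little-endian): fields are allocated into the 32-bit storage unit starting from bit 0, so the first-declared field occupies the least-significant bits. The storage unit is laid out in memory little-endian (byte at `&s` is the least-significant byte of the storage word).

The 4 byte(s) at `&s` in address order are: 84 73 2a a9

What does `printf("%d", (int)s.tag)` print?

167

[0]=0x84 [1]=0x73 [2]=0x2a [3]=0xa9 (little-endian) → word 0xa92a7384
err [0+:8] = (word>>0) & 0xff = 132
mode [8+:1] = (word>>8) & 0x1 = 1
flags [9+:3] = (word>>9) & 0x7 = 1
tag [12+:9] = (word>>12) & 0x1ff = 167  ←
prio [21+:11] = (word>>21) & 0x7ff = 1353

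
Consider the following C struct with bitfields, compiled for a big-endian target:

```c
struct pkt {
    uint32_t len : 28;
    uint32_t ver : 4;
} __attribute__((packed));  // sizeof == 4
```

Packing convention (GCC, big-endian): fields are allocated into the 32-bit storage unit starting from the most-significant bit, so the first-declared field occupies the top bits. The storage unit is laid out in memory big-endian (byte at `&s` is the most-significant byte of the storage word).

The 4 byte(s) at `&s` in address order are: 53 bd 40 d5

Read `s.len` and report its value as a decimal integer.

87806989

[0]=0x53 [1]=0xbd [2]=0x40 [3]=0xd5 (big-endian) → word 0x53bd40d5
len [4+:28] = (word>>4) & 0xfffffff = 87806989  ←
ver [0+:4] = (word>>0) & 0xf = 5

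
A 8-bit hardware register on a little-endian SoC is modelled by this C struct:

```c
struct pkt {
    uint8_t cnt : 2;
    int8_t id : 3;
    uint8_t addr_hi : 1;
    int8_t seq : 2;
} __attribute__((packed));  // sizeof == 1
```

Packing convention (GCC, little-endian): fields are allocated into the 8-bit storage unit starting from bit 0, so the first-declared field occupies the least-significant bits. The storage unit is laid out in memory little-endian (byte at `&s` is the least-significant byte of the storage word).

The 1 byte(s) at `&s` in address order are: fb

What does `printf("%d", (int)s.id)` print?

[0]=0xfb (little-endian) → word 0xfb
cnt:2 @ bit 0 → (0xfb>>0)&0x3 = 0x3
id:3 @ bit 2 → (0xfb>>2)&0x7 = 0x6  ←
addr_hi:1 @ bit 5 → (0xfb>>5)&0x1 = 0x1
seq:2 @ bit 6 → (0xfb>>6)&0x3 = 0x3
id signed 3b, MSB=1: 6 - 8 = -2

-2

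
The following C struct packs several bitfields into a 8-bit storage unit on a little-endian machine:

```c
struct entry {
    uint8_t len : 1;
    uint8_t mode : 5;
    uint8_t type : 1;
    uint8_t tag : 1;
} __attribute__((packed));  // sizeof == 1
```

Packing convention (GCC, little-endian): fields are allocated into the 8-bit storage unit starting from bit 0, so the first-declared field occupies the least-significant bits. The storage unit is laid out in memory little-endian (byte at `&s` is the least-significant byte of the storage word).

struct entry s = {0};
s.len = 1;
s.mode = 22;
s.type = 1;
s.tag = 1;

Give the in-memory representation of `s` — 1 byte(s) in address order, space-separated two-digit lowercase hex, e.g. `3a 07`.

ed

len (1b) val=1 bits=0x1 at bit 0: 0x01
mode (5b) val=22 bits=0x16 at bit 1: 0x2d
type (1b) val=1 bits=0x1 at bit 6: 0x6d
tag (1b) val=1 bits=0x1 at bit 7: 0xed
word = 0xed → little-endian bytes:
  [0]=0xed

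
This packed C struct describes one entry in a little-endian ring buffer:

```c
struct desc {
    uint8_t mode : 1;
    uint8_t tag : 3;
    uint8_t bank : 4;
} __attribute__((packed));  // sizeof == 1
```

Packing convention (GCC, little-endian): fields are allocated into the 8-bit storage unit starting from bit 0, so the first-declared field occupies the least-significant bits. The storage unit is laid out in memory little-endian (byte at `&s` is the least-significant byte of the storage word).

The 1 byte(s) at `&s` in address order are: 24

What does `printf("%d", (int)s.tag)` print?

[0]=0x24 (little-endian) → word 0x24
mode:1 @ bit 0 → (0x24>>0)&0x1 = 0x0
tag:3 @ bit 1 → (0x24>>1)&0x7 = 0x2  ←
bank:4 @ bit 4 → (0x24>>4)&0xf = 0x2

2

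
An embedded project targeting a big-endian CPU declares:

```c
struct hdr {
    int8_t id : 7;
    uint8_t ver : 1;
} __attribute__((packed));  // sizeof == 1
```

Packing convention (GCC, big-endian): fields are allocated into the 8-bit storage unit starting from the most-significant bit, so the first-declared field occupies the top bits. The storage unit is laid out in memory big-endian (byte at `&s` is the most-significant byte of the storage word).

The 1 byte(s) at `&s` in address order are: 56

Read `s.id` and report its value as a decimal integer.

43

[0]=0x56 (big-endian) → word 0x56
id [1+:7] = (word>>1) & 0x7f = 43  ←
ver [0+:1] = (word>>0) & 0x1 = 0
id signed 7b, MSB=0: value = 43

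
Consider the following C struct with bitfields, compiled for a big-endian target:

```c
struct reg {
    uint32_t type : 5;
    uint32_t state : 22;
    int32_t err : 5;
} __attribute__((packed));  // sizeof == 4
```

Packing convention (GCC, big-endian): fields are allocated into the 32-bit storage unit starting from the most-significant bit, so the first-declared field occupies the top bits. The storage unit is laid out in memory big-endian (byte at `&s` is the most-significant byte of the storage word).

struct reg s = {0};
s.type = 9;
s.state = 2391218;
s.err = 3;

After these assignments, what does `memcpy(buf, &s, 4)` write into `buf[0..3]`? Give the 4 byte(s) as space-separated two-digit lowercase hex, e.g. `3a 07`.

4c 8f 96 43

type:5 = 9 → 0x9 << 27 → word 0x48000000
state:22 = 2391218 → 0x247cb2 << 5 → word 0x4c8f9640
err:5 = 3 → 0x3 << 0 → word 0x4c8f9643
word = 0x4c8f9643 → big-endian bytes:
  [0]=0x4c  [1]=0x8f  [2]=0x96  [3]=0x43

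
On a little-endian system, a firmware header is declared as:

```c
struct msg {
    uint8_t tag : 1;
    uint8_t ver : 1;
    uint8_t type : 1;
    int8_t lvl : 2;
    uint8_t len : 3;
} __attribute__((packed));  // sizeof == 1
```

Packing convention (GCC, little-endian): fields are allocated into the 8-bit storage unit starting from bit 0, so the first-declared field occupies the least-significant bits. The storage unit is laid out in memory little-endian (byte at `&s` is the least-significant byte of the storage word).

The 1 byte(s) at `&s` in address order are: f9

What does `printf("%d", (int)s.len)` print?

[0]=0xf9 (little-endian) → word 0xf9
tag:1 @ bit 0 → (0xf9>>0)&0x1 = 0x1
ver:1 @ bit 1 → (0xf9>>1)&0x1 = 0x0
type:1 @ bit 2 → (0xf9>>2)&0x1 = 0x0
lvl:2 @ bit 3 → (0xf9>>3)&0x3 = 0x3
len:3 @ bit 5 → (0xf9>>5)&0x7 = 0x7  ←

7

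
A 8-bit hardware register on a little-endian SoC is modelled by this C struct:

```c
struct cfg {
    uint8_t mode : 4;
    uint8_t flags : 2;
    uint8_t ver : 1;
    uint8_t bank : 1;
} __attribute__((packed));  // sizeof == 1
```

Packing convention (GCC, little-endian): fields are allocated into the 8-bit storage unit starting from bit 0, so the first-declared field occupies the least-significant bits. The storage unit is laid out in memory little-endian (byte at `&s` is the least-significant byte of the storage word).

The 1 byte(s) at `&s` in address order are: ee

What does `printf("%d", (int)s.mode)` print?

[0]=0xee (little-endian) → word 0xee
mode [0+:4] = (word>>0) & 0xf = 14  ←
flags [4+:2] = (word>>4) & 0x3 = 2
ver [6+:1] = (word>>6) & 0x1 = 1
bank [7+:1] = (word>>7) & 0x1 = 1

14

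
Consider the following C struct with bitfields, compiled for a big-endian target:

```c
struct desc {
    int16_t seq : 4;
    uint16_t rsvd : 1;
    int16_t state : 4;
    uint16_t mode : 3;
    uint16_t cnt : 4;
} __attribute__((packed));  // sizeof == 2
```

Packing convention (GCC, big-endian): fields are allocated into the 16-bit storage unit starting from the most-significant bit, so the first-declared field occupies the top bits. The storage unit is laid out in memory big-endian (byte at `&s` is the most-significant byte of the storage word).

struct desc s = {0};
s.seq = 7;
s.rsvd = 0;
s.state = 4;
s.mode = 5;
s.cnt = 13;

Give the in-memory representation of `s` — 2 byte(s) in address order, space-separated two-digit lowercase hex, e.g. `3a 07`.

seq:4 = 7 → 0x7 << 12 → word 0x7000
rsvd:1 = 0 → 0x0 << 11 → word 0x7000
state:4 = 4 → 0x4 << 7 → word 0x7200
mode:3 = 5 → 0x5 << 4 → word 0x7250
cnt:4 = 13 → 0xd << 0 → word 0x725d
word = 0x725d → big-endian bytes:
  [0]=0x72  [1]=0x5d

72 5d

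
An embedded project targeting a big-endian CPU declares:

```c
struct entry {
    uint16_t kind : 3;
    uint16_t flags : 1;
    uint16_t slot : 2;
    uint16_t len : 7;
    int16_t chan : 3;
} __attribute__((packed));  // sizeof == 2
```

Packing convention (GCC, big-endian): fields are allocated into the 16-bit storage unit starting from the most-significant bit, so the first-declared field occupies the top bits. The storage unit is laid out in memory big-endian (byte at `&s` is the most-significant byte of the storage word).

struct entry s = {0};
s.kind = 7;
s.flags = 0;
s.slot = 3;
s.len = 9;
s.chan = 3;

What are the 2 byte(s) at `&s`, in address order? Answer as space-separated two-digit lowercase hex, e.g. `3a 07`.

[13+:3] kind=7 & 0x7 = 0x7; word=0xe000
[12+:1] flags=0 & 0x1 = 0x0; word=0xe000
[10+:2] slot=3 & 0x3 = 0x3; word=0xec00
[3+:7] len=9 & 0x7f = 0x9; word=0xec48
[0+:3] chan=3 & 0x7 = 0x3; word=0xec4b
word = 0xec4b → big-endian bytes:
  [0]=0xec  [1]=0x4b

ec 4b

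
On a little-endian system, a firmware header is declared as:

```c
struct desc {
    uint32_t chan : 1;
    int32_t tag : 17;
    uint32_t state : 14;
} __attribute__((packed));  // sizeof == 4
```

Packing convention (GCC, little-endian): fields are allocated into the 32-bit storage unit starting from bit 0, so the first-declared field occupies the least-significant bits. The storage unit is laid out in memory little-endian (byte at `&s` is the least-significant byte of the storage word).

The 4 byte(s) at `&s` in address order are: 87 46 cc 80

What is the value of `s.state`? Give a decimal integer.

8243

[0]=0x87 [1]=0x46 [2]=0xcc [3]=0x80 (little-endian) → word 0x80cc4687
chan:1 @ bit 0 → (0x80cc4687>>0)&0x1 = 0x1
tag:17 @ bit 1 → (0x80cc4687>>1)&0x1ffff = 0x2343
state:14 @ bit 18 → (0x80cc4687>>18)&0x3fff = 0x2033  ←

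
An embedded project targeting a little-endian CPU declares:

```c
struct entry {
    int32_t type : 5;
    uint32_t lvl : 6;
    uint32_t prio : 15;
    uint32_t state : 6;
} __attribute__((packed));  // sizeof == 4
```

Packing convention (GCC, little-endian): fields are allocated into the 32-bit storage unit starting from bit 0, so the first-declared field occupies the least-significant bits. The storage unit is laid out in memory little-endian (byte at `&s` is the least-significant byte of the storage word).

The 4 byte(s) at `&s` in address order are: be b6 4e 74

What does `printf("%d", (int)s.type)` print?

[0]=0xbe [1]=0xb6 [2]=0x4e [3]=0x74 (little-endian) → word 0x744eb6be
type [0+:5] = (word>>0) & 0x1f = 30  ←
lvl [5+:6] = (word>>5) & 0x3f = 53
prio [11+:15] = (word>>11) & 0x7fff = 2518
state [26+:6] = (word>>26) & 0x3f = 29
type signed 5b, MSB=1: 30 - 32 = -2

-2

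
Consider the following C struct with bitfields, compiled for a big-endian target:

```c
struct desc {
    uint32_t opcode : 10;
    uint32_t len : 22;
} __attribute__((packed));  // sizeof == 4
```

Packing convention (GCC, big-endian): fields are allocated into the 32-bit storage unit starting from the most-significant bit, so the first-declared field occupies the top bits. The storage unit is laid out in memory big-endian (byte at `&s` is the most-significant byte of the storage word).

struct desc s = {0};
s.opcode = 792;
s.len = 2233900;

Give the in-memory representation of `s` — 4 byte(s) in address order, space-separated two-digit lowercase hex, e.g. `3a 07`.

opcode (10b) val=792 bits=0x318 at bit 22: 0xc6000000
len (22b) val=2233900 bits=0x22162c at bit 0: 0xc622162c
word = 0xc622162c → big-endian bytes:
  [0]=0xc6  [1]=0x22  [2]=0x16  [3]=0x2c

c6 22 16 2c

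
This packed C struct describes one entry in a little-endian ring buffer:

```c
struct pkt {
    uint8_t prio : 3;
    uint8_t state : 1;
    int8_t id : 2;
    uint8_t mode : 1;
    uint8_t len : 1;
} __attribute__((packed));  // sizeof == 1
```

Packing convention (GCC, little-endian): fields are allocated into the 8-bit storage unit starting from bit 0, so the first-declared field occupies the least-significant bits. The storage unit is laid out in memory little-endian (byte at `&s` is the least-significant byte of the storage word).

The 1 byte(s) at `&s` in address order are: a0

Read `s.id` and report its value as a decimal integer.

-2

[0]=0xa0 (little-endian) → word 0xa0
prio [0+:3] = (word>>0) & 0x7 = 0
state [3+:1] = (word>>3) & 0x1 = 0
id [4+:2] = (word>>4) & 0x3 = 2  ←
mode [6+:1] = (word>>6) & 0x1 = 0
len [7+:1] = (word>>7) & 0x1 = 1
id signed 2b, MSB=1: 2 - 4 = -2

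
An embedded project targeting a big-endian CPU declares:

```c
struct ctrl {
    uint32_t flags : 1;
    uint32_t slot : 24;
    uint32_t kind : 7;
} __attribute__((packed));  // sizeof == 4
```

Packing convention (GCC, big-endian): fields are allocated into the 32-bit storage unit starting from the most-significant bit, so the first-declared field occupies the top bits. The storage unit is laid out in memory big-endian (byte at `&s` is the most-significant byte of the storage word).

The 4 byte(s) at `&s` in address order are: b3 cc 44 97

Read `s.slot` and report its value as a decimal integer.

[0]=0xb3 [1]=0xcc [2]=0x44 [3]=0x97 (big-endian) → word 0xb3cc4497
flags [31+:1] = (word>>31) & 0x1 = 1
slot [7+:24] = (word>>7) & 0xffffff = 6789257  ←
kind [0+:7] = (word>>0) & 0x7f = 23

6789257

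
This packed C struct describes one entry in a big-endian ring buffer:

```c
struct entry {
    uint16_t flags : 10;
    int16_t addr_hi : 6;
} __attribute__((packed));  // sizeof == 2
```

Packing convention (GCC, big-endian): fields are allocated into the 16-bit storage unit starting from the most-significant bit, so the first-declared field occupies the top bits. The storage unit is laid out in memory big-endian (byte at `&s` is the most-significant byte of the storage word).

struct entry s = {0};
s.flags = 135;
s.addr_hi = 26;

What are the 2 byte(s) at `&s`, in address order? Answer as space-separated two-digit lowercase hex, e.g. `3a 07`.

21 da

[6+:10] flags=135 & 0x3ff = 0x87; word=0x21c0
[0+:6] addr_hi=26 & 0x3f = 0x1a; word=0x21da
word = 0x21da → big-endian bytes:
  [0]=0x21  [1]=0xda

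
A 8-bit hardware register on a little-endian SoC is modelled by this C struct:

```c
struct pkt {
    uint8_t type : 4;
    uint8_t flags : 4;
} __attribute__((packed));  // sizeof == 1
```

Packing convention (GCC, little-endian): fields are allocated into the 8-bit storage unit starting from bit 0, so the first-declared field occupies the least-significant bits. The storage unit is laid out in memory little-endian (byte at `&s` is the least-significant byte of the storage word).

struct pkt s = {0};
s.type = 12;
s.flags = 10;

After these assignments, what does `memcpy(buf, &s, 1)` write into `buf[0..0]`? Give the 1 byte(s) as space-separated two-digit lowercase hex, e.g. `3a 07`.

ac

type:4 = 12 → 0xc << 0 → word 0x0c
flags:4 = 10 → 0xa << 4 → word 0xac
word = 0xac → little-endian bytes:
  [0]=0xac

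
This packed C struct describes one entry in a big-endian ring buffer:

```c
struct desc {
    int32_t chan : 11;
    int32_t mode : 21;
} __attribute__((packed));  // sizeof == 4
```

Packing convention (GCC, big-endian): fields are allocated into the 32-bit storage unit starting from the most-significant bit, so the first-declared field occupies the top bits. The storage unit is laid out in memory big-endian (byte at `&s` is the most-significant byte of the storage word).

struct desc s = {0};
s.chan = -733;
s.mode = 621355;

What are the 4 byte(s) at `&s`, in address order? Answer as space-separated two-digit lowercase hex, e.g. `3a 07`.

[21+:11] chan=-733 & 0x7ff = 0x523; word=0xa4600000
[0+:21] mode=621355 & 0x1fffff = 0x97b2b; word=0xa4697b2b
word = 0xa4697b2b → big-endian bytes:
  [0]=0xa4  [1]=0x69  [2]=0x7b  [3]=0x2b

a4 69 7b 2b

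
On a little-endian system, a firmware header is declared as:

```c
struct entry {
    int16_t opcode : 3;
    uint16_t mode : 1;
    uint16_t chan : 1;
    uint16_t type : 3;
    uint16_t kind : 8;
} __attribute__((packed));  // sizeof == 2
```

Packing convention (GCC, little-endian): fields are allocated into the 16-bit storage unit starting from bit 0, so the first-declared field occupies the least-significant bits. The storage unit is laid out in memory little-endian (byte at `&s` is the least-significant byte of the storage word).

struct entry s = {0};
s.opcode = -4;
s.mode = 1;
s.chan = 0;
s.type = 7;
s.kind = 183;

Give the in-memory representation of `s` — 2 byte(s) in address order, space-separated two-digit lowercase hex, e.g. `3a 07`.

[0+:3] opcode=-4 & 0x7 = 0x4; word=0x0004
[3+:1] mode=1 & 0x1 = 0x1; word=0x000c
[4+:1] chan=0 & 0x1 = 0x0; word=0x000c
[5+:3] type=7 & 0x7 = 0x7; word=0x00ec
[8+:8] kind=183 & 0xff = 0xb7; word=0xb7ec
word = 0xb7ec → little-endian bytes:
  [0]=0xec  [1]=0xb7

ec b7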